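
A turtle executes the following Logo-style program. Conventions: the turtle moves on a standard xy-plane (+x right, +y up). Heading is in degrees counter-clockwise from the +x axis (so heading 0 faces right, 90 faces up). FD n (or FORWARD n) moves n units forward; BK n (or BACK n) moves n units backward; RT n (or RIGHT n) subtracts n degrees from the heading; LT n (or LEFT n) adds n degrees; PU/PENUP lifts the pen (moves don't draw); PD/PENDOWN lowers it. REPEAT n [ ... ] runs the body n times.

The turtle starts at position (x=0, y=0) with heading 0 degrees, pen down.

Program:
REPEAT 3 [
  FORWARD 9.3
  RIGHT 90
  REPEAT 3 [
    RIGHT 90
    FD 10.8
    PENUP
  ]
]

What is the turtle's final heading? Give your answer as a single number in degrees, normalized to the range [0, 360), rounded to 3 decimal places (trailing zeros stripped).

Answer: 0

Derivation:
Executing turtle program step by step:
Start: pos=(0,0), heading=0, pen down
REPEAT 3 [
  -- iteration 1/3 --
  FD 9.3: (0,0) -> (9.3,0) [heading=0, draw]
  RT 90: heading 0 -> 270
  REPEAT 3 [
    -- iteration 1/3 --
    RT 90: heading 270 -> 180
    FD 10.8: (9.3,0) -> (-1.5,0) [heading=180, draw]
    PU: pen up
    -- iteration 2/3 --
    RT 90: heading 180 -> 90
    FD 10.8: (-1.5,0) -> (-1.5,10.8) [heading=90, move]
    PU: pen up
    -- iteration 3/3 --
    RT 90: heading 90 -> 0
    FD 10.8: (-1.5,10.8) -> (9.3,10.8) [heading=0, move]
    PU: pen up
  ]
  -- iteration 2/3 --
  FD 9.3: (9.3,10.8) -> (18.6,10.8) [heading=0, move]
  RT 90: heading 0 -> 270
  REPEAT 3 [
    -- iteration 1/3 --
    RT 90: heading 270 -> 180
    FD 10.8: (18.6,10.8) -> (7.8,10.8) [heading=180, move]
    PU: pen up
    -- iteration 2/3 --
    RT 90: heading 180 -> 90
    FD 10.8: (7.8,10.8) -> (7.8,21.6) [heading=90, move]
    PU: pen up
    -- iteration 3/3 --
    RT 90: heading 90 -> 0
    FD 10.8: (7.8,21.6) -> (18.6,21.6) [heading=0, move]
    PU: pen up
  ]
  -- iteration 3/3 --
  FD 9.3: (18.6,21.6) -> (27.9,21.6) [heading=0, move]
  RT 90: heading 0 -> 270
  REPEAT 3 [
    -- iteration 1/3 --
    RT 90: heading 270 -> 180
    FD 10.8: (27.9,21.6) -> (17.1,21.6) [heading=180, move]
    PU: pen up
    -- iteration 2/3 --
    RT 90: heading 180 -> 90
    FD 10.8: (17.1,21.6) -> (17.1,32.4) [heading=90, move]
    PU: pen up
    -- iteration 3/3 --
    RT 90: heading 90 -> 0
    FD 10.8: (17.1,32.4) -> (27.9,32.4) [heading=0, move]
    PU: pen up
  ]
]
Final: pos=(27.9,32.4), heading=0, 2 segment(s) drawn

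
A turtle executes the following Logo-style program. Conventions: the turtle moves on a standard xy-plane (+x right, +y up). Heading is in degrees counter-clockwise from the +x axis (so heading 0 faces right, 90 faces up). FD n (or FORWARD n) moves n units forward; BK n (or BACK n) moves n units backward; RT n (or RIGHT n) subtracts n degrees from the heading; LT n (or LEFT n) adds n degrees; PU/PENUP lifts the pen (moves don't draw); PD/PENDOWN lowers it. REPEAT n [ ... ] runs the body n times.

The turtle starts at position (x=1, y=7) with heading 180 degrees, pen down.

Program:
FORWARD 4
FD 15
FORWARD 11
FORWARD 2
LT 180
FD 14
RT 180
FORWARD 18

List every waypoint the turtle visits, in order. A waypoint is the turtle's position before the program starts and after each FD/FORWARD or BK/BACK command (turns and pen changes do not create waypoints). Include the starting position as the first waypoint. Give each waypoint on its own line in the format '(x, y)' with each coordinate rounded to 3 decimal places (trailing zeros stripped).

Executing turtle program step by step:
Start: pos=(1,7), heading=180, pen down
FD 4: (1,7) -> (-3,7) [heading=180, draw]
FD 15: (-3,7) -> (-18,7) [heading=180, draw]
FD 11: (-18,7) -> (-29,7) [heading=180, draw]
FD 2: (-29,7) -> (-31,7) [heading=180, draw]
LT 180: heading 180 -> 0
FD 14: (-31,7) -> (-17,7) [heading=0, draw]
RT 180: heading 0 -> 180
FD 18: (-17,7) -> (-35,7) [heading=180, draw]
Final: pos=(-35,7), heading=180, 6 segment(s) drawn
Waypoints (7 total):
(1, 7)
(-3, 7)
(-18, 7)
(-29, 7)
(-31, 7)
(-17, 7)
(-35, 7)

Answer: (1, 7)
(-3, 7)
(-18, 7)
(-29, 7)
(-31, 7)
(-17, 7)
(-35, 7)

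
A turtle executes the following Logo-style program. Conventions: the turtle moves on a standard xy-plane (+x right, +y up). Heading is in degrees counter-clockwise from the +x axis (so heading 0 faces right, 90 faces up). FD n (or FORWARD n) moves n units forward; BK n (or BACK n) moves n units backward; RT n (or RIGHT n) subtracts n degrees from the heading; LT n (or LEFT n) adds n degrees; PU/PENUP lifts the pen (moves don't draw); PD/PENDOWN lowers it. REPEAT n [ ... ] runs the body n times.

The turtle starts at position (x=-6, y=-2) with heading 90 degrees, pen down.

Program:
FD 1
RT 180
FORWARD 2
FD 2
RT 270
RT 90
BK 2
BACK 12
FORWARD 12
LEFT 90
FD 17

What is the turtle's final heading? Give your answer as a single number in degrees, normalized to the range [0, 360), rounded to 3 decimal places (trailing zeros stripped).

Executing turtle program step by step:
Start: pos=(-6,-2), heading=90, pen down
FD 1: (-6,-2) -> (-6,-1) [heading=90, draw]
RT 180: heading 90 -> 270
FD 2: (-6,-1) -> (-6,-3) [heading=270, draw]
FD 2: (-6,-3) -> (-6,-5) [heading=270, draw]
RT 270: heading 270 -> 0
RT 90: heading 0 -> 270
BK 2: (-6,-5) -> (-6,-3) [heading=270, draw]
BK 12: (-6,-3) -> (-6,9) [heading=270, draw]
FD 12: (-6,9) -> (-6,-3) [heading=270, draw]
LT 90: heading 270 -> 0
FD 17: (-6,-3) -> (11,-3) [heading=0, draw]
Final: pos=(11,-3), heading=0, 7 segment(s) drawn

Answer: 0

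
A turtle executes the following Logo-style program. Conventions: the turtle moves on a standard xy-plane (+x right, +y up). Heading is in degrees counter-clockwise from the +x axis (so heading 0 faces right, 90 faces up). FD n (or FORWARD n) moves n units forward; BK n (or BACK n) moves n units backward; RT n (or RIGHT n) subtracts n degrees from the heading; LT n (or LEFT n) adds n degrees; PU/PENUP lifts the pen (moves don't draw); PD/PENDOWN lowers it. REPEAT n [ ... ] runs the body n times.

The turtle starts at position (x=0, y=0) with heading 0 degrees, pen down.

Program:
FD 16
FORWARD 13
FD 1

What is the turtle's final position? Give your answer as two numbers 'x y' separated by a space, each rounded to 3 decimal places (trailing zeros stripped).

Answer: 30 0

Derivation:
Executing turtle program step by step:
Start: pos=(0,0), heading=0, pen down
FD 16: (0,0) -> (16,0) [heading=0, draw]
FD 13: (16,0) -> (29,0) [heading=0, draw]
FD 1: (29,0) -> (30,0) [heading=0, draw]
Final: pos=(30,0), heading=0, 3 segment(s) drawn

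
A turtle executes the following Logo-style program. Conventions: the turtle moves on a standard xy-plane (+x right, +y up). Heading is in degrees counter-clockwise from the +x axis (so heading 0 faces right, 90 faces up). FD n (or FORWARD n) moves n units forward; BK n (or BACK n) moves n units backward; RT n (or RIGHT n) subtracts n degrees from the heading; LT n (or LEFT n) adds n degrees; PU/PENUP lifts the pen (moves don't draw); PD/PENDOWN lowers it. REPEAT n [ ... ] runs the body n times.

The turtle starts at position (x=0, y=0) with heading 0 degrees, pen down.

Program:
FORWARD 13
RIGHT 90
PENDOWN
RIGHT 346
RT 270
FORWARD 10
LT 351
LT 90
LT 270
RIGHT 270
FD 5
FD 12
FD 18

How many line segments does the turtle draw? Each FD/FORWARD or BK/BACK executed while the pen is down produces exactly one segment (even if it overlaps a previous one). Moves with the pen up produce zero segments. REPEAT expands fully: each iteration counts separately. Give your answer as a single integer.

Answer: 5

Derivation:
Executing turtle program step by step:
Start: pos=(0,0), heading=0, pen down
FD 13: (0,0) -> (13,0) [heading=0, draw]
RT 90: heading 0 -> 270
PD: pen down
RT 346: heading 270 -> 284
RT 270: heading 284 -> 14
FD 10: (13,0) -> (22.703,2.419) [heading=14, draw]
LT 351: heading 14 -> 5
LT 90: heading 5 -> 95
LT 270: heading 95 -> 5
RT 270: heading 5 -> 95
FD 5: (22.703,2.419) -> (22.267,7.4) [heading=95, draw]
FD 12: (22.267,7.4) -> (21.221,19.355) [heading=95, draw]
FD 18: (21.221,19.355) -> (19.653,37.286) [heading=95, draw]
Final: pos=(19.653,37.286), heading=95, 5 segment(s) drawn
Segments drawn: 5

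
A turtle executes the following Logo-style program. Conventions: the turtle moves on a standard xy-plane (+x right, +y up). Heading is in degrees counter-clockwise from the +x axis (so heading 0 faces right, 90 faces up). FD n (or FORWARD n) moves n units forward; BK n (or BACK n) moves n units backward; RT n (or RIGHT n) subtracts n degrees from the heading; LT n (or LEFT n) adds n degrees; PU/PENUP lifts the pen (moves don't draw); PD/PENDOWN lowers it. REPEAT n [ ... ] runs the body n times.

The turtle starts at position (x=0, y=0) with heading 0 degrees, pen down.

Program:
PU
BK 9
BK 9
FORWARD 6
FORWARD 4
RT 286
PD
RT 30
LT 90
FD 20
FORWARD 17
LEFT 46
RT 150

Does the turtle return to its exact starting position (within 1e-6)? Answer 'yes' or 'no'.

Executing turtle program step by step:
Start: pos=(0,0), heading=0, pen down
PU: pen up
BK 9: (0,0) -> (-9,0) [heading=0, move]
BK 9: (-9,0) -> (-18,0) [heading=0, move]
FD 6: (-18,0) -> (-12,0) [heading=0, move]
FD 4: (-12,0) -> (-8,0) [heading=0, move]
RT 286: heading 0 -> 74
PD: pen down
RT 30: heading 74 -> 44
LT 90: heading 44 -> 134
FD 20: (-8,0) -> (-21.893,14.387) [heading=134, draw]
FD 17: (-21.893,14.387) -> (-33.702,26.616) [heading=134, draw]
LT 46: heading 134 -> 180
RT 150: heading 180 -> 30
Final: pos=(-33.702,26.616), heading=30, 2 segment(s) drawn

Start position: (0, 0)
Final position: (-33.702, 26.616)
Distance = 42.945; >= 1e-6 -> NOT closed

Answer: no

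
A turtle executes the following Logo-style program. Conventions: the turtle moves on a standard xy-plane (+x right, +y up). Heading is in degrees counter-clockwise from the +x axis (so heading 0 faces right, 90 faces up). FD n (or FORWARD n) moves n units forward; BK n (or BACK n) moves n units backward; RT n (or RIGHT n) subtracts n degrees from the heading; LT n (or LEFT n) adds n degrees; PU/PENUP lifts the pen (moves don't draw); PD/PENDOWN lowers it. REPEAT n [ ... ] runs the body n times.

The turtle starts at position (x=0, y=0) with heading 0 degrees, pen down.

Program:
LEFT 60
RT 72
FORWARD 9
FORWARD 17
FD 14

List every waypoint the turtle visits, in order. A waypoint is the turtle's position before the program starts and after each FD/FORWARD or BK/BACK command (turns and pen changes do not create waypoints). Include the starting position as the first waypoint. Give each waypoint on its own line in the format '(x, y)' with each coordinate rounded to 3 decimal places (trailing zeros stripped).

Executing turtle program step by step:
Start: pos=(0,0), heading=0, pen down
LT 60: heading 0 -> 60
RT 72: heading 60 -> 348
FD 9: (0,0) -> (8.803,-1.871) [heading=348, draw]
FD 17: (8.803,-1.871) -> (25.432,-5.406) [heading=348, draw]
FD 14: (25.432,-5.406) -> (39.126,-8.316) [heading=348, draw]
Final: pos=(39.126,-8.316), heading=348, 3 segment(s) drawn
Waypoints (4 total):
(0, 0)
(8.803, -1.871)
(25.432, -5.406)
(39.126, -8.316)

Answer: (0, 0)
(8.803, -1.871)
(25.432, -5.406)
(39.126, -8.316)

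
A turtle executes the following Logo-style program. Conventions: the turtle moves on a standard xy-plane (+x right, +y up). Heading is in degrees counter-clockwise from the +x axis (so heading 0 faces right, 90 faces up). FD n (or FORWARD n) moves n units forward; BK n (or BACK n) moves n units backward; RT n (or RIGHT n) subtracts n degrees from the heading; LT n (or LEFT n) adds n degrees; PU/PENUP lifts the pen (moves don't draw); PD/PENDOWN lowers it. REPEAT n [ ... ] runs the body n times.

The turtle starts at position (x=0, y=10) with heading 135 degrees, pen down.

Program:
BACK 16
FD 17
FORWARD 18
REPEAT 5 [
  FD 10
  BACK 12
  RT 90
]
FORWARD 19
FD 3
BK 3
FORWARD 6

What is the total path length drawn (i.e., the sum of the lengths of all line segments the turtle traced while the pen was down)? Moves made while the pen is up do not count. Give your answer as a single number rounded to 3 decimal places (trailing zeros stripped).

Answer: 192

Derivation:
Executing turtle program step by step:
Start: pos=(0,10), heading=135, pen down
BK 16: (0,10) -> (11.314,-1.314) [heading=135, draw]
FD 17: (11.314,-1.314) -> (-0.707,10.707) [heading=135, draw]
FD 18: (-0.707,10.707) -> (-13.435,23.435) [heading=135, draw]
REPEAT 5 [
  -- iteration 1/5 --
  FD 10: (-13.435,23.435) -> (-20.506,30.506) [heading=135, draw]
  BK 12: (-20.506,30.506) -> (-12.021,22.021) [heading=135, draw]
  RT 90: heading 135 -> 45
  -- iteration 2/5 --
  FD 10: (-12.021,22.021) -> (-4.95,29.092) [heading=45, draw]
  BK 12: (-4.95,29.092) -> (-13.435,20.607) [heading=45, draw]
  RT 90: heading 45 -> 315
  -- iteration 3/5 --
  FD 10: (-13.435,20.607) -> (-6.364,13.536) [heading=315, draw]
  BK 12: (-6.364,13.536) -> (-14.849,22.021) [heading=315, draw]
  RT 90: heading 315 -> 225
  -- iteration 4/5 --
  FD 10: (-14.849,22.021) -> (-21.92,14.95) [heading=225, draw]
  BK 12: (-21.92,14.95) -> (-13.435,23.435) [heading=225, draw]
  RT 90: heading 225 -> 135
  -- iteration 5/5 --
  FD 10: (-13.435,23.435) -> (-20.506,30.506) [heading=135, draw]
  BK 12: (-20.506,30.506) -> (-12.021,22.021) [heading=135, draw]
  RT 90: heading 135 -> 45
]
FD 19: (-12.021,22.021) -> (1.414,35.456) [heading=45, draw]
FD 3: (1.414,35.456) -> (3.536,37.577) [heading=45, draw]
BK 3: (3.536,37.577) -> (1.414,35.456) [heading=45, draw]
FD 6: (1.414,35.456) -> (5.657,39.698) [heading=45, draw]
Final: pos=(5.657,39.698), heading=45, 17 segment(s) drawn

Segment lengths:
  seg 1: (0,10) -> (11.314,-1.314), length = 16
  seg 2: (11.314,-1.314) -> (-0.707,10.707), length = 17
  seg 3: (-0.707,10.707) -> (-13.435,23.435), length = 18
  seg 4: (-13.435,23.435) -> (-20.506,30.506), length = 10
  seg 5: (-20.506,30.506) -> (-12.021,22.021), length = 12
  seg 6: (-12.021,22.021) -> (-4.95,29.092), length = 10
  seg 7: (-4.95,29.092) -> (-13.435,20.607), length = 12
  seg 8: (-13.435,20.607) -> (-6.364,13.536), length = 10
  seg 9: (-6.364,13.536) -> (-14.849,22.021), length = 12
  seg 10: (-14.849,22.021) -> (-21.92,14.95), length = 10
  seg 11: (-21.92,14.95) -> (-13.435,23.435), length = 12
  seg 12: (-13.435,23.435) -> (-20.506,30.506), length = 10
  seg 13: (-20.506,30.506) -> (-12.021,22.021), length = 12
  seg 14: (-12.021,22.021) -> (1.414,35.456), length = 19
  seg 15: (1.414,35.456) -> (3.536,37.577), length = 3
  seg 16: (3.536,37.577) -> (1.414,35.456), length = 3
  seg 17: (1.414,35.456) -> (5.657,39.698), length = 6
Total = 192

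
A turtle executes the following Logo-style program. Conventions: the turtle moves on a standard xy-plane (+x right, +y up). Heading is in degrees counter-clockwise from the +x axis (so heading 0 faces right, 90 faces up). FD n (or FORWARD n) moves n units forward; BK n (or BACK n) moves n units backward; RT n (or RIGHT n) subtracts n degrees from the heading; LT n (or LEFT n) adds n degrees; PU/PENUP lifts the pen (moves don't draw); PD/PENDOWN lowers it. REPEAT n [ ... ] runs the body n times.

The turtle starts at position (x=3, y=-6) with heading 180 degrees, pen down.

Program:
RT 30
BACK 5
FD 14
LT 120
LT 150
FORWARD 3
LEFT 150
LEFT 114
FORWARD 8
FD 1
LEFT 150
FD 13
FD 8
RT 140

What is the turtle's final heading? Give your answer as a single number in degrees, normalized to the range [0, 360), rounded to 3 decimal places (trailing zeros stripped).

Executing turtle program step by step:
Start: pos=(3,-6), heading=180, pen down
RT 30: heading 180 -> 150
BK 5: (3,-6) -> (7.33,-8.5) [heading=150, draw]
FD 14: (7.33,-8.5) -> (-4.794,-1.5) [heading=150, draw]
LT 120: heading 150 -> 270
LT 150: heading 270 -> 60
FD 3: (-4.794,-1.5) -> (-3.294,1.098) [heading=60, draw]
LT 150: heading 60 -> 210
LT 114: heading 210 -> 324
FD 8: (-3.294,1.098) -> (3.178,-3.604) [heading=324, draw]
FD 1: (3.178,-3.604) -> (3.987,-4.192) [heading=324, draw]
LT 150: heading 324 -> 114
FD 13: (3.987,-4.192) -> (-1.301,7.684) [heading=114, draw]
FD 8: (-1.301,7.684) -> (-4.555,14.992) [heading=114, draw]
RT 140: heading 114 -> 334
Final: pos=(-4.555,14.992), heading=334, 7 segment(s) drawn

Answer: 334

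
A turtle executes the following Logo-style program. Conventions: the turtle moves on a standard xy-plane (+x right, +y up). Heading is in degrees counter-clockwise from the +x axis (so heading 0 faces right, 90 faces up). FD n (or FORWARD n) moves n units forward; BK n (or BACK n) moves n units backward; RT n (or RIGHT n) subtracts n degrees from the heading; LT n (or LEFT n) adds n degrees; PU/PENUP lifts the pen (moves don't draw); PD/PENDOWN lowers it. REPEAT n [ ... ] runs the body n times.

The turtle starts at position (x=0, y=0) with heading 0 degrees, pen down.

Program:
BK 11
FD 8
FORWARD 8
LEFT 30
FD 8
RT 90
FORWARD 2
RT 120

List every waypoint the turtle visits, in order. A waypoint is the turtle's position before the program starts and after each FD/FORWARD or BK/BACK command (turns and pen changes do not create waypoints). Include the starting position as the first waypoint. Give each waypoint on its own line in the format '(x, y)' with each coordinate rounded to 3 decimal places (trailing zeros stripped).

Executing turtle program step by step:
Start: pos=(0,0), heading=0, pen down
BK 11: (0,0) -> (-11,0) [heading=0, draw]
FD 8: (-11,0) -> (-3,0) [heading=0, draw]
FD 8: (-3,0) -> (5,0) [heading=0, draw]
LT 30: heading 0 -> 30
FD 8: (5,0) -> (11.928,4) [heading=30, draw]
RT 90: heading 30 -> 300
FD 2: (11.928,4) -> (12.928,2.268) [heading=300, draw]
RT 120: heading 300 -> 180
Final: pos=(12.928,2.268), heading=180, 5 segment(s) drawn
Waypoints (6 total):
(0, 0)
(-11, 0)
(-3, 0)
(5, 0)
(11.928, 4)
(12.928, 2.268)

Answer: (0, 0)
(-11, 0)
(-3, 0)
(5, 0)
(11.928, 4)
(12.928, 2.268)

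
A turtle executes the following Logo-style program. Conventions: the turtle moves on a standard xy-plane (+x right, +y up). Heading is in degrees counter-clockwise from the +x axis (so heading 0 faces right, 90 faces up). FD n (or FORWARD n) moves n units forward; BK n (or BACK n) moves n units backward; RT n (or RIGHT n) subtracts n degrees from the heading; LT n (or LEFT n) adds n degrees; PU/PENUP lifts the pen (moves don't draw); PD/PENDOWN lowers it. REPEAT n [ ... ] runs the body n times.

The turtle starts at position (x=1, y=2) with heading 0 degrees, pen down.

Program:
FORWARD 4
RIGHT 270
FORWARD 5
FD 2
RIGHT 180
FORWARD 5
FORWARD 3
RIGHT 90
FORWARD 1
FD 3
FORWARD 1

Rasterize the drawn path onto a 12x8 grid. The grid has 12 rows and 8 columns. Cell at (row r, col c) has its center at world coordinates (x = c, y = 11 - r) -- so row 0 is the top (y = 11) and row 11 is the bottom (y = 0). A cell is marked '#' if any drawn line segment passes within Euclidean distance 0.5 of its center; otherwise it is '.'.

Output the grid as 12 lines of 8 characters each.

Answer: ........
........
.....#..
.....#..
.....#..
.....#..
.....#..
.....#..
.....#..
.#####..
######..
........

Derivation:
Segment 0: (1,2) -> (5,2)
Segment 1: (5,2) -> (5,7)
Segment 2: (5,7) -> (5,9)
Segment 3: (5,9) -> (5,4)
Segment 4: (5,4) -> (5,1)
Segment 5: (5,1) -> (4,1)
Segment 6: (4,1) -> (1,1)
Segment 7: (1,1) -> (0,1)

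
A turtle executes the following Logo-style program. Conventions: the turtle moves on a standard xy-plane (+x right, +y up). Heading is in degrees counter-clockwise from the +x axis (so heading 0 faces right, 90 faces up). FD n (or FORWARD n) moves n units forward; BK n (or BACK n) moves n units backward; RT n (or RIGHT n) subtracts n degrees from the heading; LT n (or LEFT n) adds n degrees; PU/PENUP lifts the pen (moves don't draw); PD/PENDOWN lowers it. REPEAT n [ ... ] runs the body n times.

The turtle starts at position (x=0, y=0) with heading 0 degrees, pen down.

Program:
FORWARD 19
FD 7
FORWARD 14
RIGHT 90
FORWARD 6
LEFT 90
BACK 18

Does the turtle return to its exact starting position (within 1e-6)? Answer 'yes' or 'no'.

Answer: no

Derivation:
Executing turtle program step by step:
Start: pos=(0,0), heading=0, pen down
FD 19: (0,0) -> (19,0) [heading=0, draw]
FD 7: (19,0) -> (26,0) [heading=0, draw]
FD 14: (26,0) -> (40,0) [heading=0, draw]
RT 90: heading 0 -> 270
FD 6: (40,0) -> (40,-6) [heading=270, draw]
LT 90: heading 270 -> 0
BK 18: (40,-6) -> (22,-6) [heading=0, draw]
Final: pos=(22,-6), heading=0, 5 segment(s) drawn

Start position: (0, 0)
Final position: (22, -6)
Distance = 22.804; >= 1e-6 -> NOT closed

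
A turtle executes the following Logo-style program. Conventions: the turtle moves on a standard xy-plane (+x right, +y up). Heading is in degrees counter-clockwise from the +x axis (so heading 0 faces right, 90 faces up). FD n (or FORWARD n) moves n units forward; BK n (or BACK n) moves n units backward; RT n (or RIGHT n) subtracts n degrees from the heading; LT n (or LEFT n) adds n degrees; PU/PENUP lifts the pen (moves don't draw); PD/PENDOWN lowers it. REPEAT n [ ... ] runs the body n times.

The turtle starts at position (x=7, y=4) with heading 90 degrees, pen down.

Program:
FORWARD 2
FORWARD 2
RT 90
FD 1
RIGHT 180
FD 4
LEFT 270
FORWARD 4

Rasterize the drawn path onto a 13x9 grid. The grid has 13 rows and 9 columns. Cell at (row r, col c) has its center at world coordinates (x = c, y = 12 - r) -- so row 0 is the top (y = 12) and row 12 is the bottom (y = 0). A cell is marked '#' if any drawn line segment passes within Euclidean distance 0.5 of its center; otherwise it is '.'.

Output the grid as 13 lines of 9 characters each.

Answer: ....#....
....#....
....#....
....#....
....#####
.......#.
.......#.
.......#.
.......#.
.........
.........
.........
.........

Derivation:
Segment 0: (7,4) -> (7,6)
Segment 1: (7,6) -> (7,8)
Segment 2: (7,8) -> (8,8)
Segment 3: (8,8) -> (4,8)
Segment 4: (4,8) -> (4,12)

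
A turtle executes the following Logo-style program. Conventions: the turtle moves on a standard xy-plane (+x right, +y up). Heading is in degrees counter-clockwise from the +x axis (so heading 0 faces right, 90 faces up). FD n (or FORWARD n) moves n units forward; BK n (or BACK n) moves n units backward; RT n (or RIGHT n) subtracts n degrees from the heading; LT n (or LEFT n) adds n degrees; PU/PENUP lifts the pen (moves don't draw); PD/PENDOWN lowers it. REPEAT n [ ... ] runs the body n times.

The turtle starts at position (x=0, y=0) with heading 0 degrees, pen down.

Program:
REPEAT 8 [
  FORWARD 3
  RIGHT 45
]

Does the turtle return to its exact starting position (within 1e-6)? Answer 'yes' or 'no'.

Answer: yes

Derivation:
Executing turtle program step by step:
Start: pos=(0,0), heading=0, pen down
REPEAT 8 [
  -- iteration 1/8 --
  FD 3: (0,0) -> (3,0) [heading=0, draw]
  RT 45: heading 0 -> 315
  -- iteration 2/8 --
  FD 3: (3,0) -> (5.121,-2.121) [heading=315, draw]
  RT 45: heading 315 -> 270
  -- iteration 3/8 --
  FD 3: (5.121,-2.121) -> (5.121,-5.121) [heading=270, draw]
  RT 45: heading 270 -> 225
  -- iteration 4/8 --
  FD 3: (5.121,-5.121) -> (3,-7.243) [heading=225, draw]
  RT 45: heading 225 -> 180
  -- iteration 5/8 --
  FD 3: (3,-7.243) -> (0,-7.243) [heading=180, draw]
  RT 45: heading 180 -> 135
  -- iteration 6/8 --
  FD 3: (0,-7.243) -> (-2.121,-5.121) [heading=135, draw]
  RT 45: heading 135 -> 90
  -- iteration 7/8 --
  FD 3: (-2.121,-5.121) -> (-2.121,-2.121) [heading=90, draw]
  RT 45: heading 90 -> 45
  -- iteration 8/8 --
  FD 3: (-2.121,-2.121) -> (0,0) [heading=45, draw]
  RT 45: heading 45 -> 0
]
Final: pos=(0,0), heading=0, 8 segment(s) drawn

Start position: (0, 0)
Final position: (0, 0)
Distance = 0; < 1e-6 -> CLOSED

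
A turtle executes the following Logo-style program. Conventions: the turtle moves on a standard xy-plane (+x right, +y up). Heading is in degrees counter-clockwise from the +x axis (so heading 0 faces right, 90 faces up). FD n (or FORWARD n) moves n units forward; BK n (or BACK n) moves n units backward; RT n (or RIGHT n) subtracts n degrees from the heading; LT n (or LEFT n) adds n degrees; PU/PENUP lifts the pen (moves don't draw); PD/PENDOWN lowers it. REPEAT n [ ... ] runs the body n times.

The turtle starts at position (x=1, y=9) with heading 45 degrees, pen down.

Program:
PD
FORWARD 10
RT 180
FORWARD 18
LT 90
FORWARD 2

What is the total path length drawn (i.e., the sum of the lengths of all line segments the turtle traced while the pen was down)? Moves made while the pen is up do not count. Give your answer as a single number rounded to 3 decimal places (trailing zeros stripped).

Executing turtle program step by step:
Start: pos=(1,9), heading=45, pen down
PD: pen down
FD 10: (1,9) -> (8.071,16.071) [heading=45, draw]
RT 180: heading 45 -> 225
FD 18: (8.071,16.071) -> (-4.657,3.343) [heading=225, draw]
LT 90: heading 225 -> 315
FD 2: (-4.657,3.343) -> (-3.243,1.929) [heading=315, draw]
Final: pos=(-3.243,1.929), heading=315, 3 segment(s) drawn

Segment lengths:
  seg 1: (1,9) -> (8.071,16.071), length = 10
  seg 2: (8.071,16.071) -> (-4.657,3.343), length = 18
  seg 3: (-4.657,3.343) -> (-3.243,1.929), length = 2
Total = 30

Answer: 30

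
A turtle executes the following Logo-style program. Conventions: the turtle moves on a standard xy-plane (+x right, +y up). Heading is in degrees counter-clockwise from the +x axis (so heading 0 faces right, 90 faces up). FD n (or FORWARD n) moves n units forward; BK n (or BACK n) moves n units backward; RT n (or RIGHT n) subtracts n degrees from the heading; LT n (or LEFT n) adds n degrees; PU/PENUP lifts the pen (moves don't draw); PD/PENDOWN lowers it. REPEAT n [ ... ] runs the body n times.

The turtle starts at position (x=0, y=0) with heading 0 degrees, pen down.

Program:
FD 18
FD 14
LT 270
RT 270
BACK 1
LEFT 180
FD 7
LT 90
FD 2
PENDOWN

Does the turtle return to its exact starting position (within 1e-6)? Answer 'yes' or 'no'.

Executing turtle program step by step:
Start: pos=(0,0), heading=0, pen down
FD 18: (0,0) -> (18,0) [heading=0, draw]
FD 14: (18,0) -> (32,0) [heading=0, draw]
LT 270: heading 0 -> 270
RT 270: heading 270 -> 0
BK 1: (32,0) -> (31,0) [heading=0, draw]
LT 180: heading 0 -> 180
FD 7: (31,0) -> (24,0) [heading=180, draw]
LT 90: heading 180 -> 270
FD 2: (24,0) -> (24,-2) [heading=270, draw]
PD: pen down
Final: pos=(24,-2), heading=270, 5 segment(s) drawn

Start position: (0, 0)
Final position: (24, -2)
Distance = 24.083; >= 1e-6 -> NOT closed

Answer: no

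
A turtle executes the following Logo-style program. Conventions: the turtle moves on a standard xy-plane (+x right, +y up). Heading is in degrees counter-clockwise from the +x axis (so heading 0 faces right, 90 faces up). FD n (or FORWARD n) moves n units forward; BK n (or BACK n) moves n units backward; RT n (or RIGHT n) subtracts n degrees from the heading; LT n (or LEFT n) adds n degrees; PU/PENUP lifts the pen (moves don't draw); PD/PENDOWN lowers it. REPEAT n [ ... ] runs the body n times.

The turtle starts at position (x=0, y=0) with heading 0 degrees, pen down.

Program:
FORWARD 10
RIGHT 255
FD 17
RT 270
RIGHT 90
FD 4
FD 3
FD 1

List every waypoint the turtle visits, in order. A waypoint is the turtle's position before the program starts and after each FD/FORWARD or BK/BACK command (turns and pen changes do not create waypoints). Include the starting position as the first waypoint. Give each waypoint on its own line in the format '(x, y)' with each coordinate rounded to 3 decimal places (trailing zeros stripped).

Executing turtle program step by step:
Start: pos=(0,0), heading=0, pen down
FD 10: (0,0) -> (10,0) [heading=0, draw]
RT 255: heading 0 -> 105
FD 17: (10,0) -> (5.6,16.421) [heading=105, draw]
RT 270: heading 105 -> 195
RT 90: heading 195 -> 105
FD 4: (5.6,16.421) -> (4.565,20.284) [heading=105, draw]
FD 3: (4.565,20.284) -> (3.788,23.182) [heading=105, draw]
FD 1: (3.788,23.182) -> (3.53,24.148) [heading=105, draw]
Final: pos=(3.53,24.148), heading=105, 5 segment(s) drawn
Waypoints (6 total):
(0, 0)
(10, 0)
(5.6, 16.421)
(4.565, 20.284)
(3.788, 23.182)
(3.53, 24.148)

Answer: (0, 0)
(10, 0)
(5.6, 16.421)
(4.565, 20.284)
(3.788, 23.182)
(3.53, 24.148)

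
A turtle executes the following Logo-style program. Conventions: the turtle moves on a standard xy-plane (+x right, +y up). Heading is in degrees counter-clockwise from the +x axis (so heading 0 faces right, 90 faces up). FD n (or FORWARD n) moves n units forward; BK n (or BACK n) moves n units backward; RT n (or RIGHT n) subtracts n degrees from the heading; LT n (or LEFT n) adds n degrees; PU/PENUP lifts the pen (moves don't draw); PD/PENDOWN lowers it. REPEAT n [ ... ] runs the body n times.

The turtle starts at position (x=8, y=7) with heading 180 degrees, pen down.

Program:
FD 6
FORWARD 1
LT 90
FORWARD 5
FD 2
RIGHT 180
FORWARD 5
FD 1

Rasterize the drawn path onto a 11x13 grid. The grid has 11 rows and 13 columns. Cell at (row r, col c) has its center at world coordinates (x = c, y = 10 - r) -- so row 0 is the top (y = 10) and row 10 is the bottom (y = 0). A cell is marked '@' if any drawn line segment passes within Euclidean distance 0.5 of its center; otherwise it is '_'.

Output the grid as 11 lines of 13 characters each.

Segment 0: (8,7) -> (2,7)
Segment 1: (2,7) -> (1,7)
Segment 2: (1,7) -> (1,2)
Segment 3: (1,2) -> (1,0)
Segment 4: (1,0) -> (1,5)
Segment 5: (1,5) -> (1,6)

Answer: _____________
_____________
_____________
_@@@@@@@@____
_@___________
_@___________
_@___________
_@___________
_@___________
_@___________
_@___________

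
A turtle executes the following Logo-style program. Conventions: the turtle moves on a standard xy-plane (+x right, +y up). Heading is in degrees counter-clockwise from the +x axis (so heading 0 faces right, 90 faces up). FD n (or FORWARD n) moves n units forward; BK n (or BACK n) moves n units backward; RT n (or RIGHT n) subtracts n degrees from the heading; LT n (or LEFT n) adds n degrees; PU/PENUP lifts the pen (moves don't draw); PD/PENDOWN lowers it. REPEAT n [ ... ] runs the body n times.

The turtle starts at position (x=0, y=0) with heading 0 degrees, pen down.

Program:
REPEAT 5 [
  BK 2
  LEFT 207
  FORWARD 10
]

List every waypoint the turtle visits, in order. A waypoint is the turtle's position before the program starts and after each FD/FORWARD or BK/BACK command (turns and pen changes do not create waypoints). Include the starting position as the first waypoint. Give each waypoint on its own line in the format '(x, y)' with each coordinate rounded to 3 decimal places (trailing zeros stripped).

Executing turtle program step by step:
Start: pos=(0,0), heading=0, pen down
REPEAT 5 [
  -- iteration 1/5 --
  BK 2: (0,0) -> (-2,0) [heading=0, draw]
  LT 207: heading 0 -> 207
  FD 10: (-2,0) -> (-10.91,-4.54) [heading=207, draw]
  -- iteration 2/5 --
  BK 2: (-10.91,-4.54) -> (-9.128,-3.632) [heading=207, draw]
  LT 207: heading 207 -> 54
  FD 10: (-9.128,-3.632) -> (-3.25,4.458) [heading=54, draw]
  -- iteration 3/5 --
  BK 2: (-3.25,4.458) -> (-4.426,2.84) [heading=54, draw]
  LT 207: heading 54 -> 261
  FD 10: (-4.426,2.84) -> (-5.99,-7.037) [heading=261, draw]
  -- iteration 4/5 --
  BK 2: (-5.99,-7.037) -> (-5.677,-5.061) [heading=261, draw]
  LT 207: heading 261 -> 108
  FD 10: (-5.677,-5.061) -> (-8.767,4.449) [heading=108, draw]
  -- iteration 5/5 --
  BK 2: (-8.767,4.449) -> (-8.149,2.547) [heading=108, draw]
  LT 207: heading 108 -> 315
  FD 10: (-8.149,2.547) -> (-1.078,-4.524) [heading=315, draw]
]
Final: pos=(-1.078,-4.524), heading=315, 10 segment(s) drawn
Waypoints (11 total):
(0, 0)
(-2, 0)
(-10.91, -4.54)
(-9.128, -3.632)
(-3.25, 4.458)
(-4.426, 2.84)
(-5.99, -7.037)
(-5.677, -5.061)
(-8.767, 4.449)
(-8.149, 2.547)
(-1.078, -4.524)

Answer: (0, 0)
(-2, 0)
(-10.91, -4.54)
(-9.128, -3.632)
(-3.25, 4.458)
(-4.426, 2.84)
(-5.99, -7.037)
(-5.677, -5.061)
(-8.767, 4.449)
(-8.149, 2.547)
(-1.078, -4.524)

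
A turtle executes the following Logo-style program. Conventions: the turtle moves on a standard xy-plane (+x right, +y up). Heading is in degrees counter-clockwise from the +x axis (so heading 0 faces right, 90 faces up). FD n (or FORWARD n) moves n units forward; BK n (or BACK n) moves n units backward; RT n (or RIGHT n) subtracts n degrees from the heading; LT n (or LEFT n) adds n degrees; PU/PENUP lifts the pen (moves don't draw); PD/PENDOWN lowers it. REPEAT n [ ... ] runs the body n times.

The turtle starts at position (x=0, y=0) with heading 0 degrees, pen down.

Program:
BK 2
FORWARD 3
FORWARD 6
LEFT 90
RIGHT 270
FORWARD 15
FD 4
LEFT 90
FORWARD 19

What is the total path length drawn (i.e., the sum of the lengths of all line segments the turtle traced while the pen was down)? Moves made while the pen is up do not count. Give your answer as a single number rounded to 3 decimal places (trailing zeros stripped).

Answer: 49

Derivation:
Executing turtle program step by step:
Start: pos=(0,0), heading=0, pen down
BK 2: (0,0) -> (-2,0) [heading=0, draw]
FD 3: (-2,0) -> (1,0) [heading=0, draw]
FD 6: (1,0) -> (7,0) [heading=0, draw]
LT 90: heading 0 -> 90
RT 270: heading 90 -> 180
FD 15: (7,0) -> (-8,0) [heading=180, draw]
FD 4: (-8,0) -> (-12,0) [heading=180, draw]
LT 90: heading 180 -> 270
FD 19: (-12,0) -> (-12,-19) [heading=270, draw]
Final: pos=(-12,-19), heading=270, 6 segment(s) drawn

Segment lengths:
  seg 1: (0,0) -> (-2,0), length = 2
  seg 2: (-2,0) -> (1,0), length = 3
  seg 3: (1,0) -> (7,0), length = 6
  seg 4: (7,0) -> (-8,0), length = 15
  seg 5: (-8,0) -> (-12,0), length = 4
  seg 6: (-12,0) -> (-12,-19), length = 19
Total = 49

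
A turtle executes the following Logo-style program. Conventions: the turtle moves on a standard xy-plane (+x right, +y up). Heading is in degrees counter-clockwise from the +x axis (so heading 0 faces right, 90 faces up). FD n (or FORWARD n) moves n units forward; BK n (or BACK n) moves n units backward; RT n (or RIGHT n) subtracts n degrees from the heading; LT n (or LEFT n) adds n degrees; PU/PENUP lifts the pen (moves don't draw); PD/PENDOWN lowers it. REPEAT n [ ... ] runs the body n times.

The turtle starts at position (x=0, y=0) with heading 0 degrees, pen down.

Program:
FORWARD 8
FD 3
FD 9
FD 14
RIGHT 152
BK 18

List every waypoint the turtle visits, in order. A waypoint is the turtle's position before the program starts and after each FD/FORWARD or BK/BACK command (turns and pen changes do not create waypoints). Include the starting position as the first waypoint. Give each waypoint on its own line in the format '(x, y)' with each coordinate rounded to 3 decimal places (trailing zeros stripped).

Executing turtle program step by step:
Start: pos=(0,0), heading=0, pen down
FD 8: (0,0) -> (8,0) [heading=0, draw]
FD 3: (8,0) -> (11,0) [heading=0, draw]
FD 9: (11,0) -> (20,0) [heading=0, draw]
FD 14: (20,0) -> (34,0) [heading=0, draw]
RT 152: heading 0 -> 208
BK 18: (34,0) -> (49.893,8.45) [heading=208, draw]
Final: pos=(49.893,8.45), heading=208, 5 segment(s) drawn
Waypoints (6 total):
(0, 0)
(8, 0)
(11, 0)
(20, 0)
(34, 0)
(49.893, 8.45)

Answer: (0, 0)
(8, 0)
(11, 0)
(20, 0)
(34, 0)
(49.893, 8.45)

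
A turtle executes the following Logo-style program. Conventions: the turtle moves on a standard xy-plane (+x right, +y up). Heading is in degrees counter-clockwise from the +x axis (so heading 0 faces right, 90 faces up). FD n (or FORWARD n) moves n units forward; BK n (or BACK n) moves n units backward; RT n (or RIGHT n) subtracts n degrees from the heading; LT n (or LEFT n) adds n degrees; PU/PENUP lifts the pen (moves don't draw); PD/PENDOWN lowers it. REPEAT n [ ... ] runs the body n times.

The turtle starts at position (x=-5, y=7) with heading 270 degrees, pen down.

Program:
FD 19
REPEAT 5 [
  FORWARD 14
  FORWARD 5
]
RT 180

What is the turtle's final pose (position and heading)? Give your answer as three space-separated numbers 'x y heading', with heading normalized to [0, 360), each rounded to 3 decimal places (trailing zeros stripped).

Executing turtle program step by step:
Start: pos=(-5,7), heading=270, pen down
FD 19: (-5,7) -> (-5,-12) [heading=270, draw]
REPEAT 5 [
  -- iteration 1/5 --
  FD 14: (-5,-12) -> (-5,-26) [heading=270, draw]
  FD 5: (-5,-26) -> (-5,-31) [heading=270, draw]
  -- iteration 2/5 --
  FD 14: (-5,-31) -> (-5,-45) [heading=270, draw]
  FD 5: (-5,-45) -> (-5,-50) [heading=270, draw]
  -- iteration 3/5 --
  FD 14: (-5,-50) -> (-5,-64) [heading=270, draw]
  FD 5: (-5,-64) -> (-5,-69) [heading=270, draw]
  -- iteration 4/5 --
  FD 14: (-5,-69) -> (-5,-83) [heading=270, draw]
  FD 5: (-5,-83) -> (-5,-88) [heading=270, draw]
  -- iteration 5/5 --
  FD 14: (-5,-88) -> (-5,-102) [heading=270, draw]
  FD 5: (-5,-102) -> (-5,-107) [heading=270, draw]
]
RT 180: heading 270 -> 90
Final: pos=(-5,-107), heading=90, 11 segment(s) drawn

Answer: -5 -107 90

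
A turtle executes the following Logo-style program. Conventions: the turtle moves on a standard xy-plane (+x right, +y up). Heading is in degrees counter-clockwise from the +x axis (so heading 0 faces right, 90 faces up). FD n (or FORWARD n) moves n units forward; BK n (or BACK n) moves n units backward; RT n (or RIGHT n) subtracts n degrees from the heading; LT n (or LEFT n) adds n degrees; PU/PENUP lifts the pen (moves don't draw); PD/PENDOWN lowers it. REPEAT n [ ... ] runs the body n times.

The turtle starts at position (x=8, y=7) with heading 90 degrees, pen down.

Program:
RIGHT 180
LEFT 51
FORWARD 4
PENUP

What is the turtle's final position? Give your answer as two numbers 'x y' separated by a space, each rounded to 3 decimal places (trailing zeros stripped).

Executing turtle program step by step:
Start: pos=(8,7), heading=90, pen down
RT 180: heading 90 -> 270
LT 51: heading 270 -> 321
FD 4: (8,7) -> (11.109,4.483) [heading=321, draw]
PU: pen up
Final: pos=(11.109,4.483), heading=321, 1 segment(s) drawn

Answer: 11.109 4.483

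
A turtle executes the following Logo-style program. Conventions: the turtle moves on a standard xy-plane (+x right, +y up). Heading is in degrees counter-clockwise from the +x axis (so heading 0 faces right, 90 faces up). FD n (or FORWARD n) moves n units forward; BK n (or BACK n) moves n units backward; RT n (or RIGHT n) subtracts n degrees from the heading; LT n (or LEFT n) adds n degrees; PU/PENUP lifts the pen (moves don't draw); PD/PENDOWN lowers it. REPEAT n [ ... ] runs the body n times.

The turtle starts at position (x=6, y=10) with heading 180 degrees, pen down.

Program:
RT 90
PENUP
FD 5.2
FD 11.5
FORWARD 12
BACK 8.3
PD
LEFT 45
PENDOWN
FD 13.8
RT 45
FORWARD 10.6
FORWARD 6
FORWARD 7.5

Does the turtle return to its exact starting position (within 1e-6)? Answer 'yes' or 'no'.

Answer: no

Derivation:
Executing turtle program step by step:
Start: pos=(6,10), heading=180, pen down
RT 90: heading 180 -> 90
PU: pen up
FD 5.2: (6,10) -> (6,15.2) [heading=90, move]
FD 11.5: (6,15.2) -> (6,26.7) [heading=90, move]
FD 12: (6,26.7) -> (6,38.7) [heading=90, move]
BK 8.3: (6,38.7) -> (6,30.4) [heading=90, move]
PD: pen down
LT 45: heading 90 -> 135
PD: pen down
FD 13.8: (6,30.4) -> (-3.758,40.158) [heading=135, draw]
RT 45: heading 135 -> 90
FD 10.6: (-3.758,40.158) -> (-3.758,50.758) [heading=90, draw]
FD 6: (-3.758,50.758) -> (-3.758,56.758) [heading=90, draw]
FD 7.5: (-3.758,56.758) -> (-3.758,64.258) [heading=90, draw]
Final: pos=(-3.758,64.258), heading=90, 4 segment(s) drawn

Start position: (6, 10)
Final position: (-3.758, 64.258)
Distance = 55.129; >= 1e-6 -> NOT closed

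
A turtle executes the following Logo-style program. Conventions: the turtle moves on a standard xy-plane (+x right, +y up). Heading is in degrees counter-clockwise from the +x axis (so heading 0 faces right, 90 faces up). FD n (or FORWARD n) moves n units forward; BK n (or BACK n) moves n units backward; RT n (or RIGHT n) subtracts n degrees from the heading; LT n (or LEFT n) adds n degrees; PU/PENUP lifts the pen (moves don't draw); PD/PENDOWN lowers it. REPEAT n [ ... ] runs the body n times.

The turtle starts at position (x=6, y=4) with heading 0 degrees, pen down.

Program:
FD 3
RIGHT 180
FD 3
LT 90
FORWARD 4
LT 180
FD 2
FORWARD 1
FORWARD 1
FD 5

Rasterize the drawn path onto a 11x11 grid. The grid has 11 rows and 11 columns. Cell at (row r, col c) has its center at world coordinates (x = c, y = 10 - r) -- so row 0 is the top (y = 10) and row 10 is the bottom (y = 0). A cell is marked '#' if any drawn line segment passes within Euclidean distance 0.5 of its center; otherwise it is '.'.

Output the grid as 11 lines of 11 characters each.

Segment 0: (6,4) -> (9,4)
Segment 1: (9,4) -> (6,4)
Segment 2: (6,4) -> (6,-0)
Segment 3: (6,-0) -> (6,2)
Segment 4: (6,2) -> (6,3)
Segment 5: (6,3) -> (6,4)
Segment 6: (6,4) -> (6,9)

Answer: ...........
......#....
......#....
......#....
......#....
......#....
......####.
......#....
......#....
......#....
......#....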